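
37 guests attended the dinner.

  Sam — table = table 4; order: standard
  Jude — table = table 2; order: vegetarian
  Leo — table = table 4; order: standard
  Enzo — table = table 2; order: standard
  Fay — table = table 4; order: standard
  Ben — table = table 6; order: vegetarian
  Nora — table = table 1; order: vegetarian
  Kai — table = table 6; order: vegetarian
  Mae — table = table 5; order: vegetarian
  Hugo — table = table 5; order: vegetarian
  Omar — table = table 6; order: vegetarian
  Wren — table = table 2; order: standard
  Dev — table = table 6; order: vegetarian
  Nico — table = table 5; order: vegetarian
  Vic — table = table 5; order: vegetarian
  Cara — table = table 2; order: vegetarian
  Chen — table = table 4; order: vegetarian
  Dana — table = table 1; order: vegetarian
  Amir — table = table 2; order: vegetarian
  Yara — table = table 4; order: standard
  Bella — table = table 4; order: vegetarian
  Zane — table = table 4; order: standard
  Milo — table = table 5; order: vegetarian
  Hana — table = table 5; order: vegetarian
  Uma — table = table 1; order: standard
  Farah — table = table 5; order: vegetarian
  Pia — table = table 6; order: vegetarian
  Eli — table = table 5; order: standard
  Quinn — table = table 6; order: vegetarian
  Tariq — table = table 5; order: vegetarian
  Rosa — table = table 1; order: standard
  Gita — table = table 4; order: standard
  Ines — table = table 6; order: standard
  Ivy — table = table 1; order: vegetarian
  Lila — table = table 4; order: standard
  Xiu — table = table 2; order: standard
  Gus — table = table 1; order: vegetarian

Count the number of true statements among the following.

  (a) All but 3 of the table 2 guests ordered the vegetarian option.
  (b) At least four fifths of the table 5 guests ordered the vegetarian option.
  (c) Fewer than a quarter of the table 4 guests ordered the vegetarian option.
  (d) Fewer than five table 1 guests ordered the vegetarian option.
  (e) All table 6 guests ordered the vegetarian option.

4

(a) table 2: |A| = 6, |A ∩ B| = 3; needs |A ∖ B| = 3 — true.
(b) table 5: |A| = 9, |A ∩ B| = 8; needs |A ∩ B| / |A| ≥ 4/5 — true.
(c) table 4: |A| = 9, |A ∩ B| = 2; needs |A ∩ B| / |A| < 1/4 — true.
(d) table 1: |A| = 6, |A ∩ B| = 4; needs |A ∩ B| < 5 — true.
(e) table 6: |A| = 7, |A ∩ B| = 6; needs A ⊆ B, i.e. every element of A is in B (|A ∖ B| = 0) — false.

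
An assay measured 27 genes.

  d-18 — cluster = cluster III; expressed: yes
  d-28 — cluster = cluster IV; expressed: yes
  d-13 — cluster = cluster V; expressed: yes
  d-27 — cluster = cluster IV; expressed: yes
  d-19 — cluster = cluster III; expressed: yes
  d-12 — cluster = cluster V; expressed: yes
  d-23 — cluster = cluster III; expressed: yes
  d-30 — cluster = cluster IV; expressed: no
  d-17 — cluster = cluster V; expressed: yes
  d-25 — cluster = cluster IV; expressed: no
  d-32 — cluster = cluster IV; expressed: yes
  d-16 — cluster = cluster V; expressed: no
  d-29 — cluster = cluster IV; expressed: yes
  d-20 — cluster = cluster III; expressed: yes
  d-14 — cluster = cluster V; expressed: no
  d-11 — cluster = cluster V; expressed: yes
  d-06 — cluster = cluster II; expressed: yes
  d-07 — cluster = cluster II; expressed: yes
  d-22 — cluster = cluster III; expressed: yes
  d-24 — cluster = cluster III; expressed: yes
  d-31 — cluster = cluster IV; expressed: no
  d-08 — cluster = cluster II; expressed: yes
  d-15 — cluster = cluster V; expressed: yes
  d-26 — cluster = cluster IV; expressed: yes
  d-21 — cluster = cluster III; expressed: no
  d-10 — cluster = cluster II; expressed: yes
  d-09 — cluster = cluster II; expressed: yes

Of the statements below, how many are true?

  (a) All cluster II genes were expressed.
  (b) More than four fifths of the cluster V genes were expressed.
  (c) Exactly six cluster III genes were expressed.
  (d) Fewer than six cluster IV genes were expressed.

(a) cluster II: |A| = 5, |A ∩ B| = 5; needs A ⊆ B, i.e. every element of A is in B (|A ∖ B| = 0) — true.
(b) cluster V: |A| = 7, |A ∩ B| = 5; needs |A ∩ B| / |A| > 4/5 — false.
(c) cluster III: |A| = 7, |A ∩ B| = 6; needs |A ∩ B| = 6 — true.
(d) cluster IV: |A| = 8, |A ∩ B| = 5; needs |A ∩ B| < 6 — true.

3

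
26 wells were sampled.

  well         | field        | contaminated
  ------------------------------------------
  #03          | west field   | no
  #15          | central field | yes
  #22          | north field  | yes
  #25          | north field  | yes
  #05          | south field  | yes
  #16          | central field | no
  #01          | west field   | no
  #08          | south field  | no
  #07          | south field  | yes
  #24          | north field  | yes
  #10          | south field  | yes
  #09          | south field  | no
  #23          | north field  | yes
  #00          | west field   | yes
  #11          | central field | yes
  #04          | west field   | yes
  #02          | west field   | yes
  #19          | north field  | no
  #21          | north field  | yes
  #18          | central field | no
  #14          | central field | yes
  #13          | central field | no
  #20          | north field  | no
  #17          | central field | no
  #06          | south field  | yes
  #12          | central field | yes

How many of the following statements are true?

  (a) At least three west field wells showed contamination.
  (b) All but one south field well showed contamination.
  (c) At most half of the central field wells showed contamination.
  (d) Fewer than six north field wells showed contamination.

3

(a) west field: |A| = 5, |A ∩ B| = 3; needs |A ∩ B| ≥ 3 — true.
(b) south field: |A| = 6, |A ∩ B| = 4; needs |A ∖ B| = 1 — false.
(c) central field: |A| = 8, |A ∩ B| = 4; needs |A ∩ B| ≤ |A ∖ B| — true.
(d) north field: |A| = 7, |A ∩ B| = 5; needs |A ∩ B| < 6 — true.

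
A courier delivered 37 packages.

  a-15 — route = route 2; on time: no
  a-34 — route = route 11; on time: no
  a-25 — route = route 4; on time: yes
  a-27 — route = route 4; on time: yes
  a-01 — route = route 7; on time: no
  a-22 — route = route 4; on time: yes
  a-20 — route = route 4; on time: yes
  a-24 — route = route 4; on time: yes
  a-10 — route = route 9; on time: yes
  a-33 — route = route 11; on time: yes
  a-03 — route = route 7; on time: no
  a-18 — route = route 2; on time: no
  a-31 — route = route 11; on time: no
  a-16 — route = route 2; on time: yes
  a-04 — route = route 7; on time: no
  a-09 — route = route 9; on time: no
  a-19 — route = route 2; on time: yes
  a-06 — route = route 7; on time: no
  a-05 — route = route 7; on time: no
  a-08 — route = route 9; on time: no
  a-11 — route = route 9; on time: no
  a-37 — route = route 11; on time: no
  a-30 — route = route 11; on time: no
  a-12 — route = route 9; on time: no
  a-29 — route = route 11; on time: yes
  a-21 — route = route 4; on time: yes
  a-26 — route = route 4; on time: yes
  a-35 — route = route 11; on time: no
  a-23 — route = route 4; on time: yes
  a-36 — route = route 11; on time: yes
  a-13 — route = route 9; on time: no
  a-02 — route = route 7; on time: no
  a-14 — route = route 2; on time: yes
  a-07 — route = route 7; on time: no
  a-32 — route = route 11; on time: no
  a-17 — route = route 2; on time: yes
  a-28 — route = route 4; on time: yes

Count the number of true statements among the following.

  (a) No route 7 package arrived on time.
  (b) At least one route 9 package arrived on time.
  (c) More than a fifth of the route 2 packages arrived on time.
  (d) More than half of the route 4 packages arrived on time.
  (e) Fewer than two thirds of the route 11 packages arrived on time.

5

(a) route 7: |A| = 7, |A ∩ B| = 0; needs A ∩ B = ∅ (|A ∩ B| = 0) — true.
(b) route 9: |A| = 6, |A ∩ B| = 1; needs A ∩ B ≠ ∅ (|A ∩ B| ≥ 1) — true.
(c) route 2: |A| = 6, |A ∩ B| = 4; needs |A ∩ B| / |A| > 1/5 — true.
(d) route 4: |A| = 9, |A ∩ B| = 9; needs |A ∩ B| > |A ∖ B| — true.
(e) route 11: |A| = 9, |A ∩ B| = 3; needs |A ∩ B| / |A| < 2/3 — true.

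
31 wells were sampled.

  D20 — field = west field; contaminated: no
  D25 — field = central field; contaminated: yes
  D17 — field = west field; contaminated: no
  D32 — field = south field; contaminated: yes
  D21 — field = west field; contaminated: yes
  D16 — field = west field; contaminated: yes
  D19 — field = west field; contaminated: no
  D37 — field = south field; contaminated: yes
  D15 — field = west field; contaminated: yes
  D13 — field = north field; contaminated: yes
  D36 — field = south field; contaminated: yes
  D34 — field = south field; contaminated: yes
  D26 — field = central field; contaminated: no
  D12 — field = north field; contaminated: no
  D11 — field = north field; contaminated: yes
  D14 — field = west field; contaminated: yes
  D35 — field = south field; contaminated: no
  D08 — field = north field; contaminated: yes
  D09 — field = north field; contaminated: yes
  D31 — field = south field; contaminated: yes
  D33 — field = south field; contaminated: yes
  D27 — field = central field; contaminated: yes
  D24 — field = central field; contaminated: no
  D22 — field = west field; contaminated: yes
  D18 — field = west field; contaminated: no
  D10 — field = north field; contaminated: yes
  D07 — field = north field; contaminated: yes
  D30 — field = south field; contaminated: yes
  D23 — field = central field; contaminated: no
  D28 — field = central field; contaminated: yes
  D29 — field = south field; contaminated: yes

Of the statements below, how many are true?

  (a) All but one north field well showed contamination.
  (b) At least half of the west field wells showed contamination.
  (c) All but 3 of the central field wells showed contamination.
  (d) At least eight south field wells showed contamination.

4

(a) north field: |A| = 7, |A ∩ B| = 6; needs |A ∖ B| = 1 — true.
(b) west field: |A| = 9, |A ∩ B| = 5; needs |A ∩ B| ≥ |A ∖ B| — true.
(c) central field: |A| = 6, |A ∩ B| = 3; needs |A ∖ B| = 3 — true.
(d) south field: |A| = 9, |A ∩ B| = 8; needs |A ∩ B| ≥ 8 — true.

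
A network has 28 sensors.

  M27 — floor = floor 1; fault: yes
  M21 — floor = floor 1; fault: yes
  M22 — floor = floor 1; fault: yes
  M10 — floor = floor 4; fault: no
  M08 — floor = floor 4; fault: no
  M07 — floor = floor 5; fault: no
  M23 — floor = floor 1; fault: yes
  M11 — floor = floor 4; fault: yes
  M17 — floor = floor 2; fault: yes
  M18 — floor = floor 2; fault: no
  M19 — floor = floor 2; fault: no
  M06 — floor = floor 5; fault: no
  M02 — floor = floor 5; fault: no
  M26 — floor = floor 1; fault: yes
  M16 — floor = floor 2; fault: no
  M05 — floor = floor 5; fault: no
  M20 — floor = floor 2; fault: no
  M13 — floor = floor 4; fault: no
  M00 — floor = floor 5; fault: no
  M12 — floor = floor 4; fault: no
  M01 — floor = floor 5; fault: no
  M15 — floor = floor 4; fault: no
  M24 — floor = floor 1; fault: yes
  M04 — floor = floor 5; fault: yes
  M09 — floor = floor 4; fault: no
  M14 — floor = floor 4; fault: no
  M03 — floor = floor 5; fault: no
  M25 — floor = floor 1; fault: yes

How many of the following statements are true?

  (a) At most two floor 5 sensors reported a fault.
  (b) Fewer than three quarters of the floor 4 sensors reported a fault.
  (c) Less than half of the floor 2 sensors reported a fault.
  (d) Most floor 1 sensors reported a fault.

4

(a) floor 5: |A| = 8, |A ∩ B| = 1; needs |A ∩ B| ≤ 2 — true.
(b) floor 4: |A| = 8, |A ∩ B| = 1; needs |A ∩ B| / |A| < 3/4 — true.
(c) floor 2: |A| = 5, |A ∩ B| = 1; needs |A ∩ B| < |A ∖ B| — true.
(d) floor 1: |A| = 7, |A ∩ B| = 7; needs |A ∩ B| > |A ∖ B| — true.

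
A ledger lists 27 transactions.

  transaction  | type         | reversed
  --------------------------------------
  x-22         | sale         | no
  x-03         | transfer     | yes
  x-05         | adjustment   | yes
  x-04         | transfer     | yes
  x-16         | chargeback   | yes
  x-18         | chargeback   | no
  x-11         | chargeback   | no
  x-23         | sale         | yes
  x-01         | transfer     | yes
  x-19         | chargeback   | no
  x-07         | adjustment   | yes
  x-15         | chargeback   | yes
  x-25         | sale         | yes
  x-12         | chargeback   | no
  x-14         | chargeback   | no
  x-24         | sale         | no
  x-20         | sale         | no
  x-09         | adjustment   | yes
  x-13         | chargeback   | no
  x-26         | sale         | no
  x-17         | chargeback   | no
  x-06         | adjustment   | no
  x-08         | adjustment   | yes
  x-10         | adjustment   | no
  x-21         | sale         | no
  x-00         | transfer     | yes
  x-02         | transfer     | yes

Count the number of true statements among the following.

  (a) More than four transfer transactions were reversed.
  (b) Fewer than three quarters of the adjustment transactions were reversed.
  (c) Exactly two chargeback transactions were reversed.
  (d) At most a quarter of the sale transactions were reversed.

3

(a) transfer: |A| = 5, |A ∩ B| = 5; needs |A ∩ B| > 4 — true.
(b) adjustment: |A| = 6, |A ∩ B| = 4; needs |A ∩ B| / |A| < 3/4 — true.
(c) chargeback: |A| = 9, |A ∩ B| = 2; needs |A ∩ B| = 2 — true.
(d) sale: |A| = 7, |A ∩ B| = 2; needs |A ∩ B| / |A| ≤ 1/4 — false.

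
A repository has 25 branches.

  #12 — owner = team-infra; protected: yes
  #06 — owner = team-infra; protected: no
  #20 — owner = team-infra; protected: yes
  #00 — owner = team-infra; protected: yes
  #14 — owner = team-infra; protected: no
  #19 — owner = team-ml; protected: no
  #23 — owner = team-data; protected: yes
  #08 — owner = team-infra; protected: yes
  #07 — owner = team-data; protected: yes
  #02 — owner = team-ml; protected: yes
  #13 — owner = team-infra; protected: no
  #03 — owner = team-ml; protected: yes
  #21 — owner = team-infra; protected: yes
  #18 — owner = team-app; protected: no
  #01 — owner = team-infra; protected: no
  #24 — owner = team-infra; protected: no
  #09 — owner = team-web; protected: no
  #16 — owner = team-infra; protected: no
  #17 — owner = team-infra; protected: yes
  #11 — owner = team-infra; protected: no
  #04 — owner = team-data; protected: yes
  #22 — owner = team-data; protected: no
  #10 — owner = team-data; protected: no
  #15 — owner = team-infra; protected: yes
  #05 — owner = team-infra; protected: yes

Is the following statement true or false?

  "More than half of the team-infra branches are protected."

'More than half of the team-infra branches are protected' holds iff |A ∩ B| > |A ∖ B|.
|A| = 15, |A ∩ B| = 8, |A ∖ B| = 7.
8 > 7, so the statement is true.

True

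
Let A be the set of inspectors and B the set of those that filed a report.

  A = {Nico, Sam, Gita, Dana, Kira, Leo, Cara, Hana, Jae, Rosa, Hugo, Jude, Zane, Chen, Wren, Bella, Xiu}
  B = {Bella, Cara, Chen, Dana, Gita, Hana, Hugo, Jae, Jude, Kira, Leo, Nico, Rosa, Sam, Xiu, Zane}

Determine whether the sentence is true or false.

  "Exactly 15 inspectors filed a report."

Truth condition: |A ∩ B| = 15.
|A| = 17, |A ∩ B| = 16, |A ∖ B| = 1.
|A ∩ B| = 16, so the statement is false.

False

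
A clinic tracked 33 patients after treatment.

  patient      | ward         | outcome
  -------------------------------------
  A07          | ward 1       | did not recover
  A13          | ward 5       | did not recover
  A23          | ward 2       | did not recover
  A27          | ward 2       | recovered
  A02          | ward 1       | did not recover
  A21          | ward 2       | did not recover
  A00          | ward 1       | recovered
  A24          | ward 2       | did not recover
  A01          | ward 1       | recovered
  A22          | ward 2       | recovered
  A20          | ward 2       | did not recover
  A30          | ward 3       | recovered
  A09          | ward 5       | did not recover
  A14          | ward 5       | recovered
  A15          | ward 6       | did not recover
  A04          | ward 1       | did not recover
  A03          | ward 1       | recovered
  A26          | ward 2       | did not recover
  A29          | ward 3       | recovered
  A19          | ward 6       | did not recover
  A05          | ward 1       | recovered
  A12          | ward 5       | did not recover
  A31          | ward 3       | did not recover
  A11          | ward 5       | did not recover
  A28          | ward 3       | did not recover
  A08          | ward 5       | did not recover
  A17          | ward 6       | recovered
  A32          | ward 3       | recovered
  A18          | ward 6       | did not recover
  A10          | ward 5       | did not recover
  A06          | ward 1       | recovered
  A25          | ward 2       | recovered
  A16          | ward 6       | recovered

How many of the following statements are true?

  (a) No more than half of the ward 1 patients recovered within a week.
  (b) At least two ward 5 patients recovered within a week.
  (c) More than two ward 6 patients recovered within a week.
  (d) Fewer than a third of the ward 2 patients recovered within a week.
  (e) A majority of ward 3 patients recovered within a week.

1

(a) ward 1: |A| = 8, |A ∩ B| = 5; needs |A ∩ B| ≤ |A ∖ B| — false.
(b) ward 5: |A| = 7, |A ∩ B| = 1; needs |A ∩ B| ≥ 2 — false.
(c) ward 6: |A| = 5, |A ∩ B| = 2; needs |A ∩ B| > 2 — false.
(d) ward 2: |A| = 8, |A ∩ B| = 3; needs |A ∩ B| / |A| < 1/3 — false.
(e) ward 3: |A| = 5, |A ∩ B| = 3; needs |A ∩ B| > |A ∖ B| — true.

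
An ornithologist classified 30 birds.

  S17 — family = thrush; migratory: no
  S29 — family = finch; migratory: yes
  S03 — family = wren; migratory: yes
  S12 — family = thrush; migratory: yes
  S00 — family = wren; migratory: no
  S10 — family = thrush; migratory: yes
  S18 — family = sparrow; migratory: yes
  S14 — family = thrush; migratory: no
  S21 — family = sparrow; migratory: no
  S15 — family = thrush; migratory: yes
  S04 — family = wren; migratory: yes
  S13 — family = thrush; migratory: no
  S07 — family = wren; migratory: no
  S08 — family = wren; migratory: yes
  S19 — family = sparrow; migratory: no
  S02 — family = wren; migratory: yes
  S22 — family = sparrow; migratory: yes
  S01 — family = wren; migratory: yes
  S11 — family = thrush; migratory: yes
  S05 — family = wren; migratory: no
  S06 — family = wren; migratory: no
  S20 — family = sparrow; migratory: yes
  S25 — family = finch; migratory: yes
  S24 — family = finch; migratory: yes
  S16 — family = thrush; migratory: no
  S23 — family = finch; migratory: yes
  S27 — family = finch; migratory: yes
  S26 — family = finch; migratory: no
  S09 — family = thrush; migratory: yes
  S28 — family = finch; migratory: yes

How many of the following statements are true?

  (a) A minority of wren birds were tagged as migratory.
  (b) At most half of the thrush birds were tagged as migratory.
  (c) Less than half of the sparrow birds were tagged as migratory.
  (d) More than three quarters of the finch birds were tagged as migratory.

1

(a) wren: |A| = 9, |A ∩ B| = 5; needs |A ∩ B| < |A ∖ B| — false.
(b) thrush: |A| = 9, |A ∩ B| = 5; needs |A ∩ B| ≤ |A ∖ B| — false.
(c) sparrow: |A| = 5, |A ∩ B| = 3; needs |A ∩ B| < |A ∖ B| — false.
(d) finch: |A| = 7, |A ∩ B| = 6; needs |A ∩ B| / |A| > 3/4 — true.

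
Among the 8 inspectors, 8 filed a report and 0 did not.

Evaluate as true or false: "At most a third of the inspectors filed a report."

Truth condition: |A ∩ B| / |A| ≤ 1/3.
|A| = 8, |A ∩ B| = 8, |A ∖ B| = 0.
|A ∩ B|/|A| = 8/8, so the statement is false.

False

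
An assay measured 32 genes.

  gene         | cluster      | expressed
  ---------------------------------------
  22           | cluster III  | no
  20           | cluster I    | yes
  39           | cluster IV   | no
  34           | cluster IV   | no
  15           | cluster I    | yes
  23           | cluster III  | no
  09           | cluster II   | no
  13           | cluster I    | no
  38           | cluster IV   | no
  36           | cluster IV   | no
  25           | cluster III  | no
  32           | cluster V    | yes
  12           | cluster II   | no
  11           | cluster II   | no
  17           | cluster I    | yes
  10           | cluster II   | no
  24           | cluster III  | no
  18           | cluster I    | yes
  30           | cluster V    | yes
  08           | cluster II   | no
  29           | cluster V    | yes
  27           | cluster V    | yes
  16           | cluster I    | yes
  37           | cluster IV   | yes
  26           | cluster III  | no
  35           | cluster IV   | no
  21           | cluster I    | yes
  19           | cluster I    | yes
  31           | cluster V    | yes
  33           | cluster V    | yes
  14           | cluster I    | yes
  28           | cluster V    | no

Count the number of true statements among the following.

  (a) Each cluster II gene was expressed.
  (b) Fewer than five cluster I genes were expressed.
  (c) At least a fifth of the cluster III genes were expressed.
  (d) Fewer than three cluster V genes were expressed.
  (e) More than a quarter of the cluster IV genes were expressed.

(a) cluster II: |A| = 5, |A ∩ B| = 0; needs A ⊆ B, i.e. every element of A is in B (|A ∖ B| = 0) — false.
(b) cluster I: |A| = 9, |A ∩ B| = 8; needs |A ∩ B| < 5 — false.
(c) cluster III: |A| = 5, |A ∩ B| = 0; needs |A ∩ B| / |A| ≥ 1/5 — false.
(d) cluster V: |A| = 7, |A ∩ B| = 6; needs |A ∩ B| < 3 — false.
(e) cluster IV: |A| = 6, |A ∩ B| = 1; needs |A ∩ B| / |A| > 1/4 — false.

0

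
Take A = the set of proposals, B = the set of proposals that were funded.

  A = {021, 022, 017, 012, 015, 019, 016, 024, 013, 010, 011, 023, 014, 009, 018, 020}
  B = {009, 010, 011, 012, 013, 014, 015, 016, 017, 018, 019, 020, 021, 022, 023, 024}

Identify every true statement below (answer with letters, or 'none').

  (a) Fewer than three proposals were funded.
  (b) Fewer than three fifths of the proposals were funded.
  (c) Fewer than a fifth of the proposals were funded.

|A| = 16, |A ∩ B| = 16, |A ∖ B| = 0.
(a) |A ∩ B| < 3: fails.
(b) |A ∩ B| / |A| < 3/5: fails.
(c) |A ∩ B| / |A| < 1/5: fails.

none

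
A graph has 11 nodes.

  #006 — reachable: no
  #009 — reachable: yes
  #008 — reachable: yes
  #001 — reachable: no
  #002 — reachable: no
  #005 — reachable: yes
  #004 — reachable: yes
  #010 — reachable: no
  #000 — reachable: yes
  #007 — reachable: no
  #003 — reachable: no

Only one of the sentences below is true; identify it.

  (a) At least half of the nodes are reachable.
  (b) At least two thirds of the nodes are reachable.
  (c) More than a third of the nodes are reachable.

|A| = 11, |A ∩ B| = 5, |A ∖ B| = 6.
(a) requires |A ∩ B| ≥ |A ∖ B|: false.
(b) requires |A ∩ B| / |A| ≥ 2/3: false.
(c) requires |A ∩ B| / |A| > 1/3: true.

(c)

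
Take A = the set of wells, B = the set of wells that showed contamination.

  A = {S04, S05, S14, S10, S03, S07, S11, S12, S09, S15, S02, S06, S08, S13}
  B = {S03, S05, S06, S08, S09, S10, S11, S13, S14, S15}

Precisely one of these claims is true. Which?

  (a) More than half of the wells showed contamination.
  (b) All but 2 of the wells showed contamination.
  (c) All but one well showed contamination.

|A| = 14, |A ∩ B| = 10, |A ∖ B| = 4.
(a) requires |A ∩ B| > |A ∖ B|: true.
(b) requires |A ∖ B| = 2: false.
(c) requires |A ∖ B| = 1: false.

(a)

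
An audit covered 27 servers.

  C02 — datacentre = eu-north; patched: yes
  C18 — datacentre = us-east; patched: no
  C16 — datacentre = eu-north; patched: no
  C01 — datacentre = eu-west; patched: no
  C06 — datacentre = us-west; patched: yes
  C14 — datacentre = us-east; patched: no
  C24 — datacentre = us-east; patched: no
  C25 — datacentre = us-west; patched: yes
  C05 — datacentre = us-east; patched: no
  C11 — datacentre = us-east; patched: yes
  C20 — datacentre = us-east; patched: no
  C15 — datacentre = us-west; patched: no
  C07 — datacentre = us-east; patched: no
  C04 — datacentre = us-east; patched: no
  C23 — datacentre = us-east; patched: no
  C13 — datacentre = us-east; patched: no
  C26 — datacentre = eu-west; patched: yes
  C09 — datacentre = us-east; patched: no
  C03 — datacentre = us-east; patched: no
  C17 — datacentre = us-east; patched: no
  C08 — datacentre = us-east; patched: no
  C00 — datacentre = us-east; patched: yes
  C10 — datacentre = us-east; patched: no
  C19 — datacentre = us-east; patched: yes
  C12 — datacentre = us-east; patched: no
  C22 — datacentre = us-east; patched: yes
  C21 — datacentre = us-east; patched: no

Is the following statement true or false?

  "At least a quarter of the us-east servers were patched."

False

'At least a quarter of the us-east servers were patched' holds iff |A ∩ B| / |A| ≥ 1/4.
|A| = 20, |A ∩ B| = 4, |A ∖ B| = 16.
|A ∩ B|/|A| = 4/20, so the statement is false.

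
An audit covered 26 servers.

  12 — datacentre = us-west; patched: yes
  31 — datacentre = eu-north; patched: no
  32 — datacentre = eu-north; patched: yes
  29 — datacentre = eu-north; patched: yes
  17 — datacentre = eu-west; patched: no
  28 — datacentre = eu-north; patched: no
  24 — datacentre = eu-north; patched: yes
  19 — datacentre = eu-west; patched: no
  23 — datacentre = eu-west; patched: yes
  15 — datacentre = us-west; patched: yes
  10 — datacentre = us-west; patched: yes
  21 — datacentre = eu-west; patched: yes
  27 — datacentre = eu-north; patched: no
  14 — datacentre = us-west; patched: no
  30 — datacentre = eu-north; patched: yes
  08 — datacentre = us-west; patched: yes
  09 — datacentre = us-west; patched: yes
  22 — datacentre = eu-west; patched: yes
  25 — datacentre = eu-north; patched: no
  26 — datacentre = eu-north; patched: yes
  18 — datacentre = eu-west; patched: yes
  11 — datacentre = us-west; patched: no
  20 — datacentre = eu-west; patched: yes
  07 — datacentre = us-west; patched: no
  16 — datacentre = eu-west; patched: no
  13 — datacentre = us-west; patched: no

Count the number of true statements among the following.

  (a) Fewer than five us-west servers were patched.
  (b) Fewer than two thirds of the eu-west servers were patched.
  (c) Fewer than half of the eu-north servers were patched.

1

(a) us-west: |A| = 9, |A ∩ B| = 5; needs |A ∩ B| < 5 — false.
(b) eu-west: |A| = 8, |A ∩ B| = 5; needs |A ∩ B| / |A| < 2/3 — true.
(c) eu-north: |A| = 9, |A ∩ B| = 5; needs |A ∩ B| < |A ∖ B| — false.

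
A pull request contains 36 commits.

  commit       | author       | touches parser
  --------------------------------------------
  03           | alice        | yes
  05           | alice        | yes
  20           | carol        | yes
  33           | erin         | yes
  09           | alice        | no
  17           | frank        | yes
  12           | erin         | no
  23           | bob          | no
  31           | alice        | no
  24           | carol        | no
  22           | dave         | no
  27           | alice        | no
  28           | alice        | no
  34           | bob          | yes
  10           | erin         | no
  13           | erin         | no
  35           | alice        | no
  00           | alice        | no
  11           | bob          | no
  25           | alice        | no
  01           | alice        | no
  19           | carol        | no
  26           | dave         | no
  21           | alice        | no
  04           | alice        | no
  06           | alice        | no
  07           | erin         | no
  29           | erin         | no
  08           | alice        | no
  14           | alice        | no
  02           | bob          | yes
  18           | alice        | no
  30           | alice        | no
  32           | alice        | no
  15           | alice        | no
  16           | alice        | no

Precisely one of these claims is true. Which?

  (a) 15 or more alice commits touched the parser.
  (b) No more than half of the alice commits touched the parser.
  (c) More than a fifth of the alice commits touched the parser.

|A| = 20, |A ∩ B| = 2, |A ∖ B| = 18.
(a) requires |A ∩ B| ≥ 15: false.
(b) requires |A ∩ B| ≤ |A ∖ B|: true.
(c) requires |A ∩ B| / |A| > 1/5: false.

(b)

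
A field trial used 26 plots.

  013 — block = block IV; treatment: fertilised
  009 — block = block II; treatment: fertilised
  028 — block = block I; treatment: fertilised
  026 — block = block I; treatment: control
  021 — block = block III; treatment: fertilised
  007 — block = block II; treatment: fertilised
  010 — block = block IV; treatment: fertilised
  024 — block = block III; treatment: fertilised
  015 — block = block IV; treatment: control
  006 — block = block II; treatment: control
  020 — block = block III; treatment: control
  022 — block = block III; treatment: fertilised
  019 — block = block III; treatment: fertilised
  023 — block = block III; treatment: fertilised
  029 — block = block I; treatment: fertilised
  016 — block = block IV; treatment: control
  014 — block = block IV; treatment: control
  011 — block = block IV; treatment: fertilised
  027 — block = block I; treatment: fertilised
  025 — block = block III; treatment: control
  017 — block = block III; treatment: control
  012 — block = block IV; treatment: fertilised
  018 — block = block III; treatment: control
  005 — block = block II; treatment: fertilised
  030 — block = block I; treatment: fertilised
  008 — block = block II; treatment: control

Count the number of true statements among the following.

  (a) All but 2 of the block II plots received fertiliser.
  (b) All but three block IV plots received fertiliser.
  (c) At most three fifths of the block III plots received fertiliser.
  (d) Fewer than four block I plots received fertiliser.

(a) block II: |A| = 5, |A ∩ B| = 3; needs |A ∖ B| = 2 — true.
(b) block IV: |A| = 7, |A ∩ B| = 4; needs |A ∖ B| = 3 — true.
(c) block III: |A| = 9, |A ∩ B| = 5; needs |A ∩ B| / |A| ≤ 3/5 — true.
(d) block I: |A| = 5, |A ∩ B| = 4; needs |A ∩ B| < 4 — false.

3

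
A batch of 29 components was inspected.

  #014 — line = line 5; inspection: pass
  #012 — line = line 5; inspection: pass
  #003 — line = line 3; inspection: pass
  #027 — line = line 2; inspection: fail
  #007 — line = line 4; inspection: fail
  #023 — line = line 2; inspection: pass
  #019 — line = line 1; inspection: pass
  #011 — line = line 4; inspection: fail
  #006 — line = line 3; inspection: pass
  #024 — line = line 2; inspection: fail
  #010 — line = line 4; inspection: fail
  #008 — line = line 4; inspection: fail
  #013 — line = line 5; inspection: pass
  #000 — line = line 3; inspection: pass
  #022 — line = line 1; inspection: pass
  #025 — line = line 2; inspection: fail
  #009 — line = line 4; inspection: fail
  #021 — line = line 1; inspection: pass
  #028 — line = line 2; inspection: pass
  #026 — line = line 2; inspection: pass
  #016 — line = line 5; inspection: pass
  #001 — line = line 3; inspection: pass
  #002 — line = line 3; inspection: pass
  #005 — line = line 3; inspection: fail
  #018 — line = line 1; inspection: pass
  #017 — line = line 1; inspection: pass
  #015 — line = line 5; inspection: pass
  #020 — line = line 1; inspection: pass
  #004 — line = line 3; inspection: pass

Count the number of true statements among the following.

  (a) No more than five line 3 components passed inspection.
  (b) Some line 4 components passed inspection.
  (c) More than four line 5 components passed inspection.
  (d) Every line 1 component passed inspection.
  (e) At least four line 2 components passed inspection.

(a) line 3: |A| = 7, |A ∩ B| = 6; needs |A ∩ B| ≤ 5 — false.
(b) line 4: |A| = 5, |A ∩ B| = 0; needs A ∩ B ≠ ∅ (|A ∩ B| ≥ 1) — false.
(c) line 5: |A| = 5, |A ∩ B| = 5; needs |A ∩ B| > 4 — true.
(d) line 1: |A| = 6, |A ∩ B| = 6; needs A ⊆ B, i.e. every element of A is in B (|A ∖ B| = 0) — true.
(e) line 2: |A| = 6, |A ∩ B| = 3; needs |A ∩ B| ≥ 4 — false.

2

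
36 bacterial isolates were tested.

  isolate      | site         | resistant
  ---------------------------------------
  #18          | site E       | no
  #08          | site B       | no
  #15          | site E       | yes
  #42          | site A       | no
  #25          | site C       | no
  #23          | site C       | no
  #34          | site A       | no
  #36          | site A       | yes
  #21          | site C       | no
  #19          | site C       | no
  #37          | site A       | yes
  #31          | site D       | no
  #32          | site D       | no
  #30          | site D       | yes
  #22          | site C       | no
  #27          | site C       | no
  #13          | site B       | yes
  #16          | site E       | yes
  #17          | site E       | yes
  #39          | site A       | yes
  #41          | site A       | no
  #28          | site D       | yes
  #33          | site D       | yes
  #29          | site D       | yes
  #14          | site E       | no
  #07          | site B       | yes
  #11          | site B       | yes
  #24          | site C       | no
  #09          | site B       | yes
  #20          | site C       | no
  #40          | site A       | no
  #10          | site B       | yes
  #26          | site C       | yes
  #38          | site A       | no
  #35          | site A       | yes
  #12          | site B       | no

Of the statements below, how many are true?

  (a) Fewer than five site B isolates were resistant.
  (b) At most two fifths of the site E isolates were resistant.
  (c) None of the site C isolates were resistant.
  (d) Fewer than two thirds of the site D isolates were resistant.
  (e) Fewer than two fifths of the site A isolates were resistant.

0

(a) site B: |A| = 7, |A ∩ B| = 5; needs |A ∩ B| < 5 — false.
(b) site E: |A| = 5, |A ∩ B| = 3; needs |A ∩ B| / |A| ≤ 2/5 — false.
(c) site C: |A| = 9, |A ∩ B| = 1; needs A ∩ B = ∅ (|A ∩ B| = 0) — false.
(d) site D: |A| = 6, |A ∩ B| = 4; needs |A ∩ B| / |A| < 2/3 — false.
(e) site A: |A| = 9, |A ∩ B| = 4; needs |A ∩ B| / |A| < 2/5 — false.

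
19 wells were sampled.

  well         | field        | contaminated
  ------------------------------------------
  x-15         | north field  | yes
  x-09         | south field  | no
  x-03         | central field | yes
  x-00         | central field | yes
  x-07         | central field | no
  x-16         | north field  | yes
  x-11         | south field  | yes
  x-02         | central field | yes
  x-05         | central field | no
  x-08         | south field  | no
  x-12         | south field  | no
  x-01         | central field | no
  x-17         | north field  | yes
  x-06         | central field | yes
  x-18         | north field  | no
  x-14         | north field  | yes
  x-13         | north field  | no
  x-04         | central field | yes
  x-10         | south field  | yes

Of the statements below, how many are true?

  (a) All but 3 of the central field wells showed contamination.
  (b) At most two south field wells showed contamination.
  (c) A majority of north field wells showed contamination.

(a) central field: |A| = 8, |A ∩ B| = 5; needs |A ∖ B| = 3 — true.
(b) south field: |A| = 5, |A ∩ B| = 2; needs |A ∩ B| ≤ 2 — true.
(c) north field: |A| = 6, |A ∩ B| = 4; needs |A ∩ B| > |A ∖ B| — true.

3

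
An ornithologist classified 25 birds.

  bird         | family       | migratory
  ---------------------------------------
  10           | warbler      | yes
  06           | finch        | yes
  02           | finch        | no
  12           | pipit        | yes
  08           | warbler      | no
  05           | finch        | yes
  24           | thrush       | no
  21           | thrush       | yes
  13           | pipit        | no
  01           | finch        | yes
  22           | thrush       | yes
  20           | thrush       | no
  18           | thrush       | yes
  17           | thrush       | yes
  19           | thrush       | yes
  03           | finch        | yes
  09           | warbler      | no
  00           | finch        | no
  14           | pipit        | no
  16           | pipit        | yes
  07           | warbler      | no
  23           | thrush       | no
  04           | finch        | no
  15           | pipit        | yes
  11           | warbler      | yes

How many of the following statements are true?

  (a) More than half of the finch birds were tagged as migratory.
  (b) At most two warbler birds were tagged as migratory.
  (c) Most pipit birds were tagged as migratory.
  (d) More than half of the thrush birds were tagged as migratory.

4

(a) finch: |A| = 7, |A ∩ B| = 4; needs |A ∩ B| > |A ∖ B| — true.
(b) warbler: |A| = 5, |A ∩ B| = 2; needs |A ∩ B| ≤ 2 — true.
(c) pipit: |A| = 5, |A ∩ B| = 3; needs |A ∩ B| > |A ∖ B| — true.
(d) thrush: |A| = 8, |A ∩ B| = 5; needs |A ∩ B| > |A ∖ B| — true.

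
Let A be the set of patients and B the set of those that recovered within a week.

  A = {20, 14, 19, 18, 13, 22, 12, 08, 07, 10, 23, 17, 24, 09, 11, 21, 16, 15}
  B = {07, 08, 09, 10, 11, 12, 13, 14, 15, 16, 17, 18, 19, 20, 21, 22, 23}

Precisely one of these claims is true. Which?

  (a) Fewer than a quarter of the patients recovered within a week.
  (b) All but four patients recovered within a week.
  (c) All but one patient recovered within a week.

(c)

|A| = 18, |A ∩ B| = 17, |A ∖ B| = 1.
(a) requires |A ∩ B| / |A| < 1/4: false.
(b) requires |A ∖ B| = 4: false.
(c) requires |A ∖ B| = 1: true.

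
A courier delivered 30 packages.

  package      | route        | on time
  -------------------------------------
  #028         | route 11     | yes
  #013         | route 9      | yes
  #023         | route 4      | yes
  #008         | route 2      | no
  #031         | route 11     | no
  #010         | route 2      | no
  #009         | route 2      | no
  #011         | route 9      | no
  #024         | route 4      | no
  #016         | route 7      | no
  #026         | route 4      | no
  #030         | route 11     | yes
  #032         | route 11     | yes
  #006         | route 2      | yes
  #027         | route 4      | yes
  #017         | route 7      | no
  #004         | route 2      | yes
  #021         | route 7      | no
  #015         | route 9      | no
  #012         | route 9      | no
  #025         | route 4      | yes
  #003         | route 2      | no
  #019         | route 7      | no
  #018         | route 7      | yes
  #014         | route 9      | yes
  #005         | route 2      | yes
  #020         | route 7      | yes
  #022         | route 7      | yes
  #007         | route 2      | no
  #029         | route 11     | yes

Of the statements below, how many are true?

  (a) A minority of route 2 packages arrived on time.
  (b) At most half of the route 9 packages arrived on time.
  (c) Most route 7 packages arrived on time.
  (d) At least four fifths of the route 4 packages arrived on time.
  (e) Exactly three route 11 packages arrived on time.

2

(a) route 2: |A| = 8, |A ∩ B| = 3; needs |A ∩ B| < |A ∖ B| — true.
(b) route 9: |A| = 5, |A ∩ B| = 2; needs |A ∩ B| ≤ |A ∖ B| — true.
(c) route 7: |A| = 7, |A ∩ B| = 3; needs |A ∩ B| > |A ∖ B| — false.
(d) route 4: |A| = 5, |A ∩ B| = 3; needs |A ∩ B| / |A| ≥ 4/5 — false.
(e) route 11: |A| = 5, |A ∩ B| = 4; needs |A ∩ B| = 3 — false.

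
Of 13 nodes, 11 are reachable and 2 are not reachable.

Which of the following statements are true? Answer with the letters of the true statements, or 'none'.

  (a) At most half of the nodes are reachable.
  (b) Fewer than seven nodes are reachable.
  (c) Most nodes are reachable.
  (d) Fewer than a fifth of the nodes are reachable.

(c)

|A| = 13, |A ∩ B| = 11, |A ∖ B| = 2.
(a) |A ∩ B| ≤ |A ∖ B|: fails.
(b) |A ∩ B| < 7: fails.
(c) |A ∩ B| > |A ∖ B|: holds.
(d) |A ∩ B| / |A| < 1/5: fails.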